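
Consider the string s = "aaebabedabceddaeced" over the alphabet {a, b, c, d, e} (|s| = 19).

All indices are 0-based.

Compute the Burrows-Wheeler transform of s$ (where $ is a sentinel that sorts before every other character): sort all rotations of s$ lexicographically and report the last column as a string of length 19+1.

rank  rotation              last
    0  $aaebabedabceddaeced  d
    1  aaebabedabceddaeced$  $
    2  abceddaeced$aaebabed  d
    3  abedabceddaeced$aaeb  b
    4  aebabedabceddaeced$a  a
    5  aeced$aaebabedabcedd  d
    6  babedabceddaeced$aae  e
    7  bceddaeced$aaebabeda  a
    8  bedabceddaeced$aaeba  a
    9  ced$aaebabedabceddae  e
   10  ceddaeced$aaebabedab  b
   11  d$aaebabedabceddaece  e
   12  dabceddaeced$aaebabe  e
   13  daeced$aaebabedabced  d
   14  ddaeced$aaebabedabce  e
   15  ebabedabceddaeced$aa  a
   16  eced$aaebabedabcedda  a
   17  ed$aaebabedabceddaec  c
   18  edabceddaeced$aaebab  b
   19  eddaeced$aaebabedabc  c

d$dbadeaaebeedeaacbc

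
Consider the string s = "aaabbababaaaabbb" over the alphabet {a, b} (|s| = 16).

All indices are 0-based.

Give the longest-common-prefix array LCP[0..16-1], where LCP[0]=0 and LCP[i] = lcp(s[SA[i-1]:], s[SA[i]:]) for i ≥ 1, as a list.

[0, 3, 5, 2, 4, 1, 3, 2, 3, 0, 1, 2, 4, 1, 2, 2]

rank | idx | suffix
   0 |   9 | aaaabbb
   1 |   0 | aaabbababaaaabbb
   2 |  10 | aaabbb
   3 |   1 | aabbababaaaabbb
   4 |  11 | aabbb
   5 |   7 | abaaaabbb
   6 |   5 | ababaaaabbb
   7 |   2 | abbababaaaabbb
   8 |  12 | abbb
   9 |  15 | b
  10 |   8 | baaaabbb
  11 |   6 | babaaaabbb
  12 |   4 | bababaaaabbb
  13 |  14 | bb
  14 |   3 | bbababaaaabbb
  15 |  13 | bbb

SA = [9, 0, 10, 1, 11, 7, 5, 2, 12, 15, 8, 6, 4, 14, 3, 13]
rank  pair      lcp
   1  s[9:],s[0:]  3  'aaa'
   2  s[0:],s[10:]  5  'aaabb'
   3  s[10:],s[1:]  2  'aa'
   4  s[1:],s[11:]  4  'aabb'
   5  s[11:],s[7:]  1  'a'
   6  s[7:],s[5:]  3  'aba'
   7  s[5:],s[2:]  2  'ab'
   8  s[2:],s[12:]  3  'abb'
   9  s[12:],s[15:]  0  ''
  10  s[15:],s[8:]  1  'b'
  11  s[8:],s[6:]  2  'ba'
  12  s[6:],s[4:]  4  'baba'
  13  s[4:],s[14:]  1  'b'
  14  s[14:],s[3:]  2  'bb'
  15  s[3:],s[13:]  2  'bb'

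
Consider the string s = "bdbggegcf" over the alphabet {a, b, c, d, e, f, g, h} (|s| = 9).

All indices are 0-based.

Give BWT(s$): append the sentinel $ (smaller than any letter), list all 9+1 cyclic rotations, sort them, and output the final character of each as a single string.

f$dgbgcegb

rank  rotation    last
    0  $bdbggegcf  f
    1  bdbggegcf$  $
    2  bggegcf$bd  d
    3  cf$bdbggeg  g
    4  dbggegcf$b  b
    5  egcf$bdbgg  g
    6  f$bdbggegc  c
    7  gcf$bdbgge  e
    8  gegcf$bdbg  g
    9  ggegcf$bdb  b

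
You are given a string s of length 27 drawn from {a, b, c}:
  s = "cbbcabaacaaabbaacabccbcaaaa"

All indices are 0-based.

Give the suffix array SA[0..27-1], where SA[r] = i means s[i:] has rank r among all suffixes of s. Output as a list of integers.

sorted suffixes:
  #0 SA[0]=26  'a'
  #1 SA[1]=25  'aa'
  #2 SA[2]=24  'aaa'
  #3 SA[3]=23  'aaaa'
  #4 SA[4]=9  'aaabbaacabccbcaaaa'
  #5 SA[5]=10  'aabbaacabccbcaaaa'
  #6 SA[6]=6  'aacaaabbaacabccbcaaaa'
  #7 SA[7]=14  'aacabccbcaaaa'
  #8 SA[8]=4  'abaacaaabbaacabccbcaaaa'
  #9 SA[9]=11  'abbaacabccbcaaaa'
  #10 SA[10]=17  'abccbcaaaa'
  #11 SA[11]=7  'acaaabbaacabccbcaaaa'
  #12 SA[12]=15  'acabccbcaaaa'
  #13 SA[13]=5  'baacaaabbaacabccbcaaaa'
  #14 SA[14]=13  'baacabccbcaaaa'
  #15 SA[15]=12  'bbaacabccbcaaaa'
  #16 SA[16]=1  'bbcabaacaaabbaacabccbcaaaa'
  #17 SA[17]=21  'bcaaaa'
  #18 SA[18]=2  'bcabaacaaabbaacabccbcaaaa'
  #19 SA[19]=18  'bccbcaaaa'
  #20 SA[20]=22  'caaaa'
  #21 SA[21]=8  'caaabbaacabccbcaaaa'
  #22 SA[22]=3  'cabaacaaabbaacabccbcaaaa'
  #23 SA[23]=16  'cabccbcaaaa'
  #24 SA[24]=0  'cbbcabaacaaabbaacabccbcaaaa'
  #25 SA[25]=20  'cbcaaaa'
  #26 SA[26]=19  'ccbcaaaa'

[26, 25, 24, 23, 9, 10, 6, 14, 4, 11, 17, 7, 15, 5, 13, 12, 1, 21, 2, 18, 22, 8, 3, 16, 0, 20, 19]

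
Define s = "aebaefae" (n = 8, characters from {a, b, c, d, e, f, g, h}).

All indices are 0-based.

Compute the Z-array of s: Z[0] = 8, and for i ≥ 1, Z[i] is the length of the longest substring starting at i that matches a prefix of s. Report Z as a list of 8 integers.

[8, 0, 0, 2, 0, 0, 2, 0]

Z[0]=8
i=1: fresh scan; Z[1]=0
i=2: fresh scan; Z[2]=0
i=3: fresh scan; Z[3]=2 scan→box=[3,5)
i=4: min(r-i=1, Z[1]=0)=0; Z[4]=0
i=5: fresh scan; Z[5]=0
i=6: fresh scan; Z[6]=2 scan→box=[6,8)
i=7: min(r-i=1, Z[1]=0)=0; Z[7]=0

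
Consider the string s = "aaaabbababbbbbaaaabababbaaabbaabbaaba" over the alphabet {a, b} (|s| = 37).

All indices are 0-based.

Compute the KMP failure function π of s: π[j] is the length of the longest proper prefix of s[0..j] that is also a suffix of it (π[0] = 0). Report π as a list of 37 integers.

π[0] = 0
j=1 s[j]='a': π[1]=1 (border 'a')
j=2 s[j]='a': π[2]=2 (border 'aa')
j=3 s[j]='a': π[3]=3 (border 'aaa')
j=4 s[j]='b': k: 3→2→1→0; π[4]=0 (border '')
j=5 s[j]='b': π[5]=0 (border '')
j=6 s[j]='a': π[6]=1 (border 'a')
j=7 s[j]='b': k: 1→0; π[7]=0 (border '')
j=8 s[j]='a': π[8]=1 (border 'a')
j=9 s[j]='b': k: 1→0; π[9]=0 (border '')
j=10 s[j]='b': π[10]=0 (border '')
j=11 s[j]='b': π[11]=0 (border '')
j=12 s[j]='b': π[12]=0 (border '')
j=13 s[j]='b': π[13]=0 (border '')
j=14 s[j]='a': π[14]=1 (border 'a')
j=15 s[j]='a': π[15]=2 (border 'aa')
j=16 s[j]='a': π[16]=3 (border 'aaa')
j=17 s[j]='a': π[17]=4 (border 'aaaa')
j=18 s[j]='b': π[18]=5 (border 'aaaab')
j=19 s[j]='a': k: 5→0; π[19]=1 (border 'a')
j=20 s[j]='b': k: 1→0; π[20]=0 (border '')
j=21 s[j]='a': π[21]=1 (border 'a')
j=22 s[j]='b': k: 1→0; π[22]=0 (border '')
j=23 s[j]='b': π[23]=0 (border '')
j=24 s[j]='a': π[24]=1 (border 'a')
j=25 s[j]='a': π[25]=2 (border 'aa')
j=26 s[j]='a': π[26]=3 (border 'aaa')
j=27 s[j]='b': k: 3→2→1→0; π[27]=0 (border '')
j=28 s[j]='b': π[28]=0 (border '')
j=29 s[j]='a': π[29]=1 (border 'a')
j=30 s[j]='a': π[30]=2 (border 'aa')
j=31 s[j]='b': k: 2→1→0; π[31]=0 (border '')
j=32 s[j]='b': π[32]=0 (border '')
j=33 s[j]='a': π[33]=1 (border 'a')
j=34 s[j]='a': π[34]=2 (border 'aa')
j=35 s[j]='b': k: 2→1→0; π[35]=0 (border '')
j=36 s[j]='a': π[36]=1 (border 'a')

[0, 1, 2, 3, 0, 0, 1, 0, 1, 0, 0, 0, 0, 0, 1, 2, 3, 4, 5, 1, 0, 1, 0, 0, 1, 2, 3, 0, 0, 1, 2, 0, 0, 1, 2, 0, 1]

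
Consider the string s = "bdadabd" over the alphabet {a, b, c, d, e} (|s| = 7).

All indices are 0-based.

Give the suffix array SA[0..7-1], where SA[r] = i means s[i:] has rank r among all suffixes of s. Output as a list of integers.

rank→(start, suffix):
  0 → (4, 'abd')
  1 → (2, 'adabd')
  2 → (5, 'bd')
  3 → (0, 'bdadabd')
  4 → (6, 'd')
  5 → (3, 'dabd')
  6 → (1, 'dadabd')

[4, 2, 5, 0, 6, 3, 1]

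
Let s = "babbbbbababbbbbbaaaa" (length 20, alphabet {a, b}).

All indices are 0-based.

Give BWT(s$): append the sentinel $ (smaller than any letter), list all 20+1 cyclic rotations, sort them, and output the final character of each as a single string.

rank  rotation               last
    0  $babbbbbababbbbbbaaaa  a
    1  a$babbbbbababbbbbbaaa  a
    2  aa$babbbbbababbbbbbaa  a
    3  aaa$babbbbbababbbbbba  a
    4  aaaa$babbbbbababbbbbb  b
    5  ababbbbbbaaaa$babbbbb  b
    6  abbbbbababbbbbbaaaa$b  b
    7  abbbbbbaaaa$babbbbbab  b
    8  baaaa$babbbbbababbbbb  b
    9  bababbbbbbaaaa$babbbb  b
   10  babbbbbababbbbbbaaaa$  $
   11  babbbbbbaaaa$babbbbba  a
   12  bbaaaa$babbbbbababbbb  b
   13  bbababbbbbbaaaa$babbb  b
   14  bbbaaaa$babbbbbababbb  b
   15  bbbababbbbbbaaaa$babb  b
   16  bbbbaaaa$babbbbbababb  b
   17  bbbbababbbbbbaaaa$bab  b
   18  bbbbbaaaa$babbbbbabab  b
   19  bbbbbababbbbbbaaaa$ba  a
   20  bbbbbbaaaa$babbbbbaba  a

aaaabbbbbb$abbbbbbbaa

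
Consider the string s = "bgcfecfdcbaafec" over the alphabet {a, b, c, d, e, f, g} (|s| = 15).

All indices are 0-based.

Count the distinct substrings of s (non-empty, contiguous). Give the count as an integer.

rank | idx | suffix
   0 |  10 | aafec
   1 |  11 | afec
   2 |   9 | baafec
   3 |   0 | bgcfecfdcbaafec
   4 |  14 | c
   5 |   8 | cbaafec
   6 |   5 | cfdcbaafec
   7 |   2 | cfecfdcbaafec
   8 |   7 | dcbaafec
   9 |  13 | ec
  10 |   4 | ecfdcbaafec
  11 |   6 | fdcbaafec
  12 |  12 | fec
  13 |   3 | fecfdcbaafec
  14 |   1 | gcfecfdcbaafec

SA = [10, 11, 9, 0, 14, 8, 5, 2, 7, 13, 4, 6, 12, 3, 1]
i: (SA[i-1],SA[i]) lcp shared
  1: (10,11) 1 'a'
  2: (11,9) 0 ''
  3: (9,0) 1 'b'
  4: (0,14) 0 ''
  5: (14,8) 1 'c'
  6: (8,5) 1 'c'
  7: (5,2) 2 'cf'
  8: (2,7) 0 ''
  9: (7,13) 0 ''
  10: (13,4) 2 'ec'
  11: (4,6) 0 ''
  12: (6,12) 1 'f'
  13: (12,3) 3 'fec'
  14: (3,1) 0 ''

n(n+1)/2 = 15·16/2 = 120
Σ LCP = 0 + 1 + 0 + 1 + 0 + 1 + 1 + 2 + 0 + 0 + 2 + 0 + 1 + 3 + 0 = 12
distinct = 120 − 12 = 108

108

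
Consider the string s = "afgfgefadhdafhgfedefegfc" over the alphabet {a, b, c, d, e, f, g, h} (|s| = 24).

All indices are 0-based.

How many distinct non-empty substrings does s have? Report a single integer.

277

rank→(start, suffix):
  0 → (7, 'adhdafhgfedefegfc')
  1 → (0, 'afgfgefadhdafhgfedefegfc')
  2 → (11, 'afhgfedefegfc')
  3 → (23, 'c')
  4 → (10, 'dafhgfedefegfc')
  5 → (17, 'defegfc')
  6 → (8, 'dhdafhgfedefegfc')
  7 → (16, 'edefegfc')
  8 → (5, 'efadhdafhgfedefegfc')
  9 → (18, 'efegfc')
  10 → (20, 'egfc')
  11 → (6, 'fadhdafhgfedefegfc')
  12 → (22, 'fc')
  13 → (15, 'fedefegfc')
  14 → (19, 'fegfc')
  15 → (3, 'fgefadhdafhgfedefegfc')
  16 → (1, 'fgfgefadhdafhgfedefegfc')
  17 → (12, 'fhgfedefegfc')
  18 → (4, 'gefadhdafhgfedefegfc')
  19 → (21, 'gfc')
  20 → (14, 'gfedefegfc')
  21 → (2, 'gfgefadhdafhgfedefegfc')
  22 → (9, 'hdafhgfedefegfc')
  23 → (13, 'hgfedefegfc')

SA = [7, 0, 11, 23, 10, 17, 8, 16, 5, 18, 20, 6, 22, 15, 19, 3, 1, 12, 4, 21, 14, 2, 9, 13]
rank  pair      lcp
   1  s[7:],s[0:]  1  'a'
   2  s[0:],s[11:]  2  'af'
   3  s[11:],s[23:]  0  ''
   4  s[23:],s[10:]  0  ''
   5  s[10:],s[17:]  1  'd'
   6  s[17:],s[8:]  1  'd'
   7  s[8:],s[16:]  0  ''
   8  s[16:],s[5:]  1  'e'
   9  s[5:],s[18:]  2  'ef'
  10  s[18:],s[20:]  1  'e'
  11  s[20:],s[6:]  0  ''
  12  s[6:],s[22:]  1  'f'
  13  s[22:],s[15:]  1  'f'
  14  s[15:],s[19:]  2  'fe'
  15  s[19:],s[3:]  1  'f'
  16  s[3:],s[1:]  2  'fg'
  17  s[1:],s[12:]  1  'f'
  18  s[12:],s[4:]  0  ''
  19  s[4:],s[21:]  1  'g'
  20  s[21:],s[14:]  2  'gf'
  21  s[14:],s[2:]  2  'gf'
  22  s[2:],s[9:]  0  ''
  23  s[9:],s[13:]  1  'h'

n(n+1)/2 = 24·25/2 = 300
Σ LCP = 0 + 1 + 2 + 0 + 0 + 1 + 1 + 0 + 1 + 2 + 1 + 0 + 1 + 1 + 2 + 1 + 2 + 1 + 0 + 1 + 2 + 2 + 0 + 1 = 23
distinct = 300 − 23 = 277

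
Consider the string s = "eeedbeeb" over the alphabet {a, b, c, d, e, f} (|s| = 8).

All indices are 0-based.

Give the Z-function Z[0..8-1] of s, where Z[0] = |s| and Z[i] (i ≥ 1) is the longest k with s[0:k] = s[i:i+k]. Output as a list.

Z[0]=8
i=1: outside box; Z[1]=2 extend→box=[1,3)
i=2: min(r-i=1, Z[1]=2)=1; Z[2]=1
i=3: outside box; Z[3]=0
i=4: outside box; Z[4]=0
i=5: outside box; Z[5]=2 extend→box=[5,7)
i=6: min(r-i=1, Z[1]=2)=1; Z[6]=1
i=7: outside box; Z[7]=0

[8, 2, 1, 0, 0, 2, 1, 0]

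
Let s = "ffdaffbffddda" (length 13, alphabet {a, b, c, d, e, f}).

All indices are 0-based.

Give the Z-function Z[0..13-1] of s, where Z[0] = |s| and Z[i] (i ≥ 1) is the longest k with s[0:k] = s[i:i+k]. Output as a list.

[13, 1, 0, 0, 2, 1, 0, 3, 1, 0, 0, 0, 0]

Z[0]=13
i=1: i≥r, start 0; Z[1]=1 extend→box=[1,2)
i=2: i≥r, start 0; Z[2]=0
i=3: i≥r, start 0; Z[3]=0
i=4: i≥r, start 0; Z[4]=2 extend→box=[4,6)
i=5: min(r-i=1, Z[1]=1)=1; Z[5]=1
i=6: i≥r, start 0; Z[6]=0
i=7: i≥r, start 0; Z[7]=3 extend→box=[7,10)
i=8: min(r-i=2, Z[1]=1)=1; Z[8]=1
i=9: min(r-i=1, Z[2]=0)=0; Z[9]=0
i=10: i≥r, start 0; Z[10]=0
i=11: i≥r, start 0; Z[11]=0
i=12: i≥r, start 0; Z[12]=0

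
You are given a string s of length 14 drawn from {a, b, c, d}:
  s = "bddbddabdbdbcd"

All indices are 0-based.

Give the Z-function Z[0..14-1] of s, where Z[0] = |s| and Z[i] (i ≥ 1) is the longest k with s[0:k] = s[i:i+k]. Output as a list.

[14, 0, 0, 3, 0, 0, 0, 2, 0, 2, 0, 1, 0, 0]

Z[0]=14
i=1: fresh scan; Z[1]=0
i=2: fresh scan; Z[2]=0
i=3: fresh scan; Z[3]=3 extend→box=[3,6)
i=4: min(r-i=2, Z[1]=0)=0; Z[4]=0
i=5: min(r-i=1, Z[2]=0)=0; Z[5]=0
i=6: fresh scan; Z[6]=0
i=7: fresh scan; Z[7]=2 extend→box=[7,9)
i=8: min(r-i=1, Z[1]=0)=0; Z[8]=0
i=9: fresh scan; Z[9]=2 extend→box=[9,11)
i=10: min(r-i=1, Z[1]=0)=0; Z[10]=0
i=11: fresh scan; Z[11]=1 extend→box=[11,12)
i=12: fresh scan; Z[12]=0
i=13: fresh scan; Z[13]=0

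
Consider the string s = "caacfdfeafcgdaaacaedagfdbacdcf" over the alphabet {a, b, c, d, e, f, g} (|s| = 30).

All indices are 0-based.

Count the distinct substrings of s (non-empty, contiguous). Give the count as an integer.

rank | idx | suffix
   0 |  13 | aaacaedagfdbacdcf
   1 |  14 | aacaedagfdbacdcf
   2 |   1 | aacfdfeafcgdaaacaedagfdbacdcf
   3 |  15 | acaedagfdbacdcf
   4 |  25 | acdcf
   5 |   2 | acfdfeafcgdaaacaedagfdbacdcf
   6 |  17 | aedagfdbacdcf
   7 |   8 | afcgdaaacaedagfdbacdcf
   8 |  20 | agfdbacdcf
   9 |  24 | bacdcf
  10 |   0 | caacfdfeafcgdaaacaedagfdbacdcf
  11 |  16 | caedagfdbacdcf
  12 |  26 | cdcf
  13 |  28 | cf
  14 |   3 | cfdfeafcgdaaacaedagfdbacdcf
  15 |  10 | cgdaaacaedagfdbacdcf
  16 |  12 | daaacaedagfdbacdcf
  17 |  19 | dagfdbacdcf
  18 |  23 | dbacdcf
  19 |  27 | dcf
  20 |   5 | dfeafcgdaaacaedagfdbacdcf
  21 |   7 | eafcgdaaacaedagfdbacdcf
  22 |  18 | edagfdbacdcf
  23 |  29 | f
  24 |   9 | fcgdaaacaedagfdbacdcf
  25 |  22 | fdbacdcf
  26 |   4 | fdfeafcgdaaacaedagfdbacdcf
  27 |   6 | feafcgdaaacaedagfdbacdcf
  28 |  11 | gdaaacaedagfdbacdcf
  29 |  21 | gfdbacdcf

SA = [13, 14, 1, 15, 25, 2, 17, 8, 20, 24, 0, 16, 26, 28, 3, 10, 12, 19, 23, 27, 5, 7, 18, 29, 9, 22, 4, 6, 11, 21]
[i] adj suffixes → lcp
  [1] 13/14 → 2 ('aa')
  [2] 14/1 → 3 ('aac')
  [3] 1/15 → 1 ('a')
  [4] 15/25 → 2 ('ac')
  [5] 25/2 → 2 ('ac')
  [6] 2/17 → 1 ('a')
  [7] 17/8 → 1 ('a')
  [8] 8/20 → 1 ('a')
  [9] 20/24 → 0 ('')
  [10] 24/0 → 0 ('')
  [11] 0/16 → 2 ('ca')
  [12] 16/26 → 1 ('c')
  [13] 26/28 → 1 ('c')
  [14] 28/3 → 2 ('cf')
  [15] 3/10 → 1 ('c')
  [16] 10/12 → 0 ('')
  [17] 12/19 → 2 ('da')
  [18] 19/23 → 1 ('d')
  [19] 23/27 → 1 ('d')
  [20] 27/5 → 1 ('d')
  [21] 5/7 → 0 ('')
  [22] 7/18 → 1 ('e')
  [23] 18/29 → 0 ('')
  [24] 29/9 → 1 ('f')
  [25] 9/22 → 1 ('f')
  [26] 22/4 → 2 ('fd')
  [27] 4/6 → 1 ('f')
  [28] 6/11 → 0 ('')
  [29] 11/21 → 1 ('g')

n(n+1)/2 = 30·31/2 = 465
Σ LCP = 0 + 2 + 3 + 1 + 2 + 2 + 1 + 1 + 1 + 0 + 0 + 2 + 1 + 1 + 2 + 1 + 0 + 2 + 1 + 1 + 1 + 0 + 1 + 0 + 1 + 1 + 2 + 1 + 0 + 1 = 32
distinct = 465 − 32 = 433

433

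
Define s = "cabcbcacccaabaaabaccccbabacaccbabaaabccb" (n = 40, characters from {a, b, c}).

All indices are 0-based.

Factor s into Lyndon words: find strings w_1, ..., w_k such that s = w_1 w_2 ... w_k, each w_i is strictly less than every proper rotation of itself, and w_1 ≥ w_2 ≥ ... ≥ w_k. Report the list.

["c", "abcbcaccc", "aab", "aaabaccccbabacaccbabaaabccb"]

emit factor 1: 'c' (i=0, period=1)
emit factor 2: 'abcbcaccc' (i=1, period=9)
emit factor 3: 'aab' (i=10, period=3)
emit factor 4: 'aaabaccccbabacaccbabaaabccb' (i=13, period=27)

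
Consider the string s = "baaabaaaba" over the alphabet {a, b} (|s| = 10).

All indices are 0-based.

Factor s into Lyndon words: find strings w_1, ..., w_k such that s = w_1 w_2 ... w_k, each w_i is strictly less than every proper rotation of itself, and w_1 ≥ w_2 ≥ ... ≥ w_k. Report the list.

emit factor 1: 'b' (i=0, period=1)
emit factor 2: 'aaab' (i=1, period=4)
emit factor 3: 'aaab' (i=5, period=4)
emit factor 4: 'a' (i=9, period=1)

["b", "aaab", "aaab", "a"]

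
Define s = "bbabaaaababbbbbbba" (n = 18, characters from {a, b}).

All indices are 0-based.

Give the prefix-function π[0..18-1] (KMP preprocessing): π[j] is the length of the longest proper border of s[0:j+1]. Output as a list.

[0, 1, 0, 1, 0, 0, 0, 0, 1, 0, 1, 2, 2, 2, 2, 2, 2, 3]

π[0] = 0
j=1 s[j]='b': π[1]=1 (border 'b')
j=2 s[j]='a': k: 1→0; π[2]=0 (border '')
j=3 s[j]='b': π[3]=1 (border 'b')
j=4 s[j]='a': k: 1→0; π[4]=0 (border '')
j=5 s[j]='a': π[5]=0 (border '')
j=6 s[j]='a': π[6]=0 (border '')
j=7 s[j]='a': π[7]=0 (border '')
j=8 s[j]='b': π[8]=1 (border 'b')
j=9 s[j]='a': k: 1→0; π[9]=0 (border '')
j=10 s[j]='b': π[10]=1 (border 'b')
j=11 s[j]='b': π[11]=2 (border 'bb')
j=12 s[j]='b': k: 2→1; π[12]=2 (border 'bb')
j=13 s[j]='b': k: 2→1; π[13]=2 (border 'bb')
j=14 s[j]='b': k: 2→1; π[14]=2 (border 'bb')
j=15 s[j]='b': k: 2→1; π[15]=2 (border 'bb')
j=16 s[j]='b': k: 2→1; π[16]=2 (border 'bb')
j=17 s[j]='a': π[17]=3 (border 'bba')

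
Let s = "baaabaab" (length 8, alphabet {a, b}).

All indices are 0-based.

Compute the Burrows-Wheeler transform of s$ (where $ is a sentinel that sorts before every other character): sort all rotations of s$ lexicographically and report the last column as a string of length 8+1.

rank  rotation   last
    0  $baaabaab  b
    1  aaabaab$b  b
    2  aab$baaab  b
    3  aabaab$ba  a
    4  ab$baaaba  a
    5  abaab$baa  a
    6  b$baaabaa  a
    7  baaabaab$  $
    8  baab$baaa  a

bbbaaaa$a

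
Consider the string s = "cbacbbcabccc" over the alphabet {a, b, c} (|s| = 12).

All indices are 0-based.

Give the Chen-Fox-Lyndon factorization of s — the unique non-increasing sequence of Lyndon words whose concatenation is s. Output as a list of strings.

["c", "b", "acbbc", "abccc"]

emit factor 1: 'c' (i=0, period=1)
emit factor 2: 'b' (i=1, period=1)
emit factor 3: 'acbbc' (i=2, period=5)
emit factor 4: 'abccc' (i=7, period=5)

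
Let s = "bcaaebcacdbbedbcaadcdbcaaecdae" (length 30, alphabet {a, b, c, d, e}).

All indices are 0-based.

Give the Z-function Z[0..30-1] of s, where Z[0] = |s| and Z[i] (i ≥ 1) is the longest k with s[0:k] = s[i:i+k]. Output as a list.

[30, 0, 0, 0, 0, 3, 0, 0, 0, 0, 1, 1, 0, 0, 4, 0, 0, 0, 0, 0, 0, 5, 0, 0, 0, 0, 0, 0, 0, 0]

Z[0]=30
i=1: fresh scan; Z[1]=0
i=2: fresh scan; Z[2]=0
i=3: fresh scan; Z[3]=0
i=4: fresh scan; Z[4]=0
i=5: fresh scan; Z[5]=3 scan→box=[5,8)
i=6: min(r-i=2, Z[1]=0)=0; Z[6]=0
i=7: min(r-i=1, Z[2]=0)=0; Z[7]=0
i=8: fresh scan; Z[8]=0
i=9: fresh scan; Z[9]=0
i=10: fresh scan; Z[10]=1 scan→box=[10,11)
i=11: fresh scan; Z[11]=1 scan→box=[11,12)
i=12: fresh scan; Z[12]=0
i=13: fresh scan; Z[13]=0
i=14: fresh scan; Z[14]=4 scan→box=[14,18)
i=15: min(r-i=3, Z[1]=0)=0; Z[15]=0
i=16: min(r-i=2, Z[2]=0)=0; Z[16]=0
i=17: min(r-i=1, Z[3]=0)=0; Z[17]=0
i=18: fresh scan; Z[18]=0
i=19: fresh scan; Z[19]=0
i=20: fresh scan; Z[20]=0
i=21: fresh scan; Z[21]=5 scan→box=[21,26)
i=22: min(r-i=4, Z[1]=0)=0; Z[22]=0
i=23: min(r-i=3, Z[2]=0)=0; Z[23]=0
i=24: min(r-i=2, Z[3]=0)=0; Z[24]=0
i=25: min(r-i=1, Z[4]=0)=0; Z[25]=0
i=26: fresh scan; Z[26]=0
i=27: fresh scan; Z[27]=0
i=28: fresh scan; Z[28]=0
i=29: fresh scan; Z[29]=0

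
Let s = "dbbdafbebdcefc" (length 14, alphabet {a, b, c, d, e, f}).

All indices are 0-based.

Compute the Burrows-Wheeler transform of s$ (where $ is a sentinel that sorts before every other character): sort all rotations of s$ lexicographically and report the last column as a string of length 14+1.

cddbeffdb$bbcae

rank  rotation         last
    0  $dbbdafbebdcefc  c
    1  afbebdcefc$dbbd  d
    2  bbdafbebdcefc$d  d
    3  bdafbebdcefc$db  b
    4  bdcefc$dbbdafbe  e
    5  bebdcefc$dbbdaf  f
    6  c$dbbdafbebdcef  f
    7  cefc$dbbdafbebd  d
    8  dafbebdcefc$dbb  b
    9  dbbdafbebdcefc$  $
   10  dcefc$dbbdafbeb  b
   11  ebdcefc$dbbdafb  b
   12  efc$dbbdafbebdc  c
   13  fbebdcefc$dbbda  a
   14  fc$dbbdafbebdce  e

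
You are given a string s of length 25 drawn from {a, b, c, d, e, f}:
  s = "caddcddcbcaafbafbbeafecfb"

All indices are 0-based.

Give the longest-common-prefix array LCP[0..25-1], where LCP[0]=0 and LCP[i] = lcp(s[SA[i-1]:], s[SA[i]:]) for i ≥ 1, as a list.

[0, 1, 1, 3, 2, 0, 1, 1, 1, 1, 0, 2, 1, 1, 1, 0, 2, 1, 3, 0, 1, 0, 2, 2, 1]

rank→(start, suffix):
  0 → (10, 'aafbafbbeafecfb')
  1 → (1, 'addcddcbcaafbafbbeafecfb')
  2 → (11, 'afbafbbeafecfb')
  3 → (14, 'afbbeafecfb')
  4 → (19, 'afecfb')
  5 → (24, 'b')
  6 → (13, 'bafbbeafecfb')
  7 → (16, 'bbeafecfb')
  8 → (8, 'bcaafbafbbeafecfb')
  9 → (17, 'beafecfb')
  10 → (9, 'caafbafbbeafecfb')
  11 → (0, 'caddcddcbcaafbafbbeafecfb')
  12 → (7, 'cbcaafbafbbeafecfb')
  13 → (4, 'cddcbcaafbafbbeafecfb')
  14 → (22, 'cfb')
  15 → (6, 'dcbcaafbafbbeafecfb')
  16 → (3, 'dcddcbcaafbafbbeafecfb')
  17 → (5, 'ddcbcaafbafbbeafecfb')
  18 → (2, 'ddcddcbcaafbafbbeafecfb')
  19 → (18, 'eafecfb')
  20 → (21, 'ecfb')
  21 → (23, 'fb')
  22 → (12, 'fbafbbeafecfb')
  23 → (15, 'fbbeafecfb')
  24 → (20, 'fecfb')

SA = [10, 1, 11, 14, 19, 24, 13, 16, 8, 17, 9, 0, 7, 4, 22, 6, 3, 5, 2, 18, 21, 23, 12, 15, 20]
rank  pair      lcp
   1  s[10:],s[1:]  1  'a'
   2  s[1:],s[11:]  1  'a'
   3  s[11:],s[14:]  3  'afb'
   4  s[14:],s[19:]  2  'af'
   5  s[19:],s[24:]  0  ''
   6  s[24:],s[13:]  1  'b'
   7  s[13:],s[16:]  1  'b'
   8  s[16:],s[8:]  1  'b'
   9  s[8:],s[17:]  1  'b'
  10  s[17:],s[9:]  0  ''
  11  s[9:],s[0:]  2  'ca'
  12  s[0:],s[7:]  1  'c'
  13  s[7:],s[4:]  1  'c'
  14  s[4:],s[22:]  1  'c'
  15  s[22:],s[6:]  0  ''
  16  s[6:],s[3:]  2  'dc'
  17  s[3:],s[5:]  1  'd'
  18  s[5:],s[2:]  3  'ddc'
  19  s[2:],s[18:]  0  ''
  20  s[18:],s[21:]  1  'e'
  21  s[21:],s[23:]  0  ''
  22  s[23:],s[12:]  2  'fb'
  23  s[12:],s[15:]  2  'fb'
  24  s[15:],s[20:]  1  'f'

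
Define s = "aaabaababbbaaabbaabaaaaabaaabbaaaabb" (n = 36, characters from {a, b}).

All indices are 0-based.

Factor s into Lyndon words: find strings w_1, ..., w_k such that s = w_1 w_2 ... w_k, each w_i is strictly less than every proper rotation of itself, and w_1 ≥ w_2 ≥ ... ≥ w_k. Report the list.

["aaabaababbbaaabbaab", "aaaaabaaabbaaaabb"]

emit factor 1: 'aaabaababbbaaabbaab' (i=0, period=19)
emit factor 2: 'aaaaabaaabbaaaabb' (i=19, period=17)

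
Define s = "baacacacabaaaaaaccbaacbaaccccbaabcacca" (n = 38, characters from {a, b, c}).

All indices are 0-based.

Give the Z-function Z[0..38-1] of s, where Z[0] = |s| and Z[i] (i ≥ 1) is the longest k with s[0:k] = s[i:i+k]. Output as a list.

[38, 0, 0, 0, 0, 0, 0, 0, 0, 3, 0, 0, 0, 0, 0, 0, 0, 0, 4, 0, 0, 0, 4, 0, 0, 0, 0, 0, 0, 3, 0, 0, 1, 0, 0, 0, 0, 0]

Z[0]=38
i=1: outside box; Z[1]=0
i=2: outside box; Z[2]=0
i=3: outside box; Z[3]=0
i=4: outside box; Z[4]=0
i=5: outside box; Z[5]=0
i=6: outside box; Z[6]=0
i=7: outside box; Z[7]=0
i=8: outside box; Z[8]=0
i=9: outside box; Z[9]=3 extend→box=[9,12)
i=10: min(r-i=2, Z[1]=0)=0; Z[10]=0
i=11: min(r-i=1, Z[2]=0)=0; Z[11]=0
i=12: outside box; Z[12]=0
i=13: outside box; Z[13]=0
i=14: outside box; Z[14]=0
i=15: outside box; Z[15]=0
i=16: outside box; Z[16]=0
i=17: outside box; Z[17]=0
i=18: outside box; Z[18]=4 extend→box=[18,22)
i=19: min(r-i=3, Z[1]=0)=0; Z[19]=0
i=20: min(r-i=2, Z[2]=0)=0; Z[20]=0
i=21: min(r-i=1, Z[3]=0)=0; Z[21]=0
i=22: outside box; Z[22]=4 extend→box=[22,26)
i=23: min(r-i=3, Z[1]=0)=0; Z[23]=0
i=24: min(r-i=2, Z[2]=0)=0; Z[24]=0
i=25: min(r-i=1, Z[3]=0)=0; Z[25]=0
i=26: outside box; Z[26]=0
i=27: outside box; Z[27]=0
i=28: outside box; Z[28]=0
i=29: outside box; Z[29]=3 extend→box=[29,32)
i=30: min(r-i=2, Z[1]=0)=0; Z[30]=0
i=31: min(r-i=1, Z[2]=0)=0; Z[31]=0
i=32: outside box; Z[32]=1 extend→box=[32,33)
i=33: outside box; Z[33]=0
i=34: outside box; Z[34]=0
i=35: outside box; Z[35]=0
i=36: outside box; Z[36]=0
i=37: outside box; Z[37]=0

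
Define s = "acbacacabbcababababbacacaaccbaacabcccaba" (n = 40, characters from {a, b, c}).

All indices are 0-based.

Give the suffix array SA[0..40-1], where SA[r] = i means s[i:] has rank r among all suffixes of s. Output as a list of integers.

[39, 29, 24, 37, 11, 13, 15, 17, 7, 32, 22, 5, 30, 20, 3, 0, 25, 38, 28, 12, 14, 16, 19, 2, 18, 8, 9, 33, 23, 36, 10, 6, 31, 21, 4, 27, 1, 35, 26, 34]

sorted suffixes:
  #0 SA[0]=39  'a'
  #1 SA[1]=29  'aacabcccaba'
  #2 SA[2]=24  'aaccbaacabcccaba'
  #3 SA[3]=37  'aba'
  #4 SA[4]=11  'ababababbacacaaccbaacabcccaba'
  #5 SA[5]=13  'abababbacacaaccbaacabcccaba'
  #6 SA[6]=15  'ababbacacaaccbaacabcccaba'
  #7 SA[7]=17  'abbacacaaccbaacabcccaba'
  #8 SA[8]=7  'abbcababababbacacaaccbaacabcccaba'
  #9 SA[9]=32  'abcccaba'
  #10 SA[10]=22  'acaaccbaacabcccaba'
  #11 SA[11]=5  'acabbcababababbacacaaccbaacabcccaba'
  #12 SA[12]=30  'acabcccaba'
  #13 SA[13]=20  'acacaaccbaacabcccaba'
  #14 SA[14]=3  'acacabbcababababbacacaaccbaacabcccaba'
  #15 SA[15]=0  'acbacacabbcababababbacacaaccbaacabcccaba'
  #16 SA[16]=25  'accbaacabcccaba'
  #17 SA[17]=38  'ba'
  #18 SA[18]=28  'baacabcccaba'
  #19 SA[19]=12  'babababbacacaaccbaacabcccaba'
  #20 SA[20]=14  'bababbacacaaccbaacabcccaba'
  #21 SA[21]=16  'babbacacaaccbaacabcccaba'
  #22 SA[22]=19  'bacacaaccbaacabcccaba'
  #23 SA[23]=2  'bacacabbcababababbacacaaccbaacabcccaba'
  #24 SA[24]=18  'bbacacaaccbaacabcccaba'
  #25 SA[25]=8  'bbcababababbacacaaccbaacabcccaba'
  #26 SA[26]=9  'bcababababbacacaaccbaacabcccaba'
  #27 SA[27]=33  'bcccaba'
  #28 SA[28]=23  'caaccbaacabcccaba'
  #29 SA[29]=36  'caba'
  #30 SA[30]=10  'cababababbacacaaccbaacabcccaba'
  #31 SA[31]=6  'cabbcababababbacacaaccbaacabcccaba'
  #32 SA[32]=31  'cabcccaba'
  #33 SA[33]=21  'cacaaccbaacabcccaba'
  #34 SA[34]=4  'cacabbcababababbacacaaccbaacabcccaba'
  #35 SA[35]=27  'cbaacabcccaba'
  #36 SA[36]=1  'cbacacabbcababababbacacaaccbaacabcccaba'
  #37 SA[37]=35  'ccaba'
  #38 SA[38]=26  'ccbaacabcccaba'
  #39 SA[39]=34  'cccaba'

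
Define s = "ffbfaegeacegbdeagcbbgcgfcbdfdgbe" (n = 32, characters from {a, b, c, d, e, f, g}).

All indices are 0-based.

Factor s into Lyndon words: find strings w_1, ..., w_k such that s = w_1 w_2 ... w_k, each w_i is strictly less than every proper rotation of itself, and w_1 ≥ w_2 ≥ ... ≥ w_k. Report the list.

["f", "f", "bf", "aege", "acegbdeagcbbgcgfcbdfdgbe"]

emit factor 1: 'f' (i=0, period=1)
emit factor 2: 'f' (i=1, period=1)
emit factor 3: 'bf' (i=2, period=2)
emit factor 4: 'aege' (i=4, period=4)
emit factor 5: 'acegbdeagcbbgcgfcbdfdgbe' (i=8, period=24)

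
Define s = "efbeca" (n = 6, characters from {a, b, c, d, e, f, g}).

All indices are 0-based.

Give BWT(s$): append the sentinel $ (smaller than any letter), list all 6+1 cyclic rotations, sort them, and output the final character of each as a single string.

rank  rotation last
    0  $efbeca  a
    1  a$efbec  c
    2  beca$ef  f
    3  ca$efbe  e
    4  eca$efb  b
    5  efbeca$  $
    6  fbeca$e  e

acfeb$e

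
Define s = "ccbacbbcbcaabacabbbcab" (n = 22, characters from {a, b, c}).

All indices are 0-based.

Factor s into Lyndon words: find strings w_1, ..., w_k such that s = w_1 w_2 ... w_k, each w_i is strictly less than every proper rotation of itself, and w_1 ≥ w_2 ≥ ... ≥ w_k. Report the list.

["c", "c", "b", "acbbcbc", "aabacabbbcab"]

emit factor 1: 'c' (i=0, period=1)
emit factor 2: 'c' (i=1, period=1)
emit factor 3: 'b' (i=2, period=1)
emit factor 4: 'acbbcbc' (i=3, period=7)
emit factor 5: 'aabacabbbcab' (i=10, period=12)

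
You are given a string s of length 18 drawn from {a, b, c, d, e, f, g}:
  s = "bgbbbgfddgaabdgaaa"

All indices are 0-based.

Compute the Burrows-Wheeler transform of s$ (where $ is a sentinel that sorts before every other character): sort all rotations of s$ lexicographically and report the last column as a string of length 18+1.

rank  rotation             last
    0  $bgbbbgfddgaabdgaaa  a
    1  a$bgbbbgfddgaabdgaa  a
    2  aa$bgbbbgfddgaabdga  a
    3  aaa$bgbbbgfddgaabdg  g
    4  aabdgaaa$bgbbbgfddg  g
    5  abdgaaa$bgbbbgfddga  a
    6  bbbgfddgaabdgaaa$bg  g
    7  bbgfddgaabdgaaa$bgb  b
    8  bdgaaa$bgbbbgfddgaa  a
    9  bgbbbgfddgaabdgaaa$  $
   10  bgfddgaabdgaaa$bgbb  b
   11  ddgaabdgaaa$bgbbbgf  f
   12  dgaaa$bgbbbgfddgaab  b
   13  dgaabdgaaa$bgbbbgfd  d
   14  fddgaabdgaaa$bgbbbg  g
   15  gaaa$bgbbbgfddgaabd  d
   16  gaabdgaaa$bgbbbgfdd  d
   17  gbbbgfddgaabdgaaa$b  b
   18  gfddgaabdgaaa$bgbbb  b

aaaggagba$bfbdgddbb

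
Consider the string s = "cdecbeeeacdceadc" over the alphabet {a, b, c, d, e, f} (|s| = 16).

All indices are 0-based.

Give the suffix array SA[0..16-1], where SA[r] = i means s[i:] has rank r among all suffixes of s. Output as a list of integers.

rank→(start, suffix):
  0 → (8, 'acdceadc')
  1 → (13, 'adc')
  2 → (4, 'beeeacdceadc')
  3 → (15, 'c')
  4 → (3, 'cbeeeacdceadc')
  5 → (9, 'cdceadc')
  6 → (0, 'cdecbeeeacdceadc')
  7 → (11, 'ceadc')
  8 → (14, 'dc')
  9 → (10, 'dceadc')
  10 → (1, 'decbeeeacdceadc')
  11 → (7, 'eacdceadc')
  12 → (12, 'eadc')
  13 → (2, 'ecbeeeacdceadc')
  14 → (6, 'eeacdceadc')
  15 → (5, 'eeeacdceadc')

[8, 13, 4, 15, 3, 9, 0, 11, 14, 10, 1, 7, 12, 2, 6, 5]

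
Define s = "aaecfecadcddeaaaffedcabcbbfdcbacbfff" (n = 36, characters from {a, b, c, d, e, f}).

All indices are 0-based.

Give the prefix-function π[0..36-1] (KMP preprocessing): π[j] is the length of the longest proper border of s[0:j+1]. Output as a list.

[0, 1, 0, 0, 0, 0, 0, 1, 0, 0, 0, 0, 0, 1, 2, 2, 0, 0, 0, 0, 0, 1, 0, 0, 0, 0, 0, 0, 0, 0, 1, 0, 0, 0, 0, 0]

π[0] = 0
j=1 s[j]='a': π[1]=1 (border 'a')
j=2 s[j]='e': k: 1→0; π[2]=0 (border '')
j=3 s[j]='c': π[3]=0 (border '')
j=4 s[j]='f': π[4]=0 (border '')
j=5 s[j]='e': π[5]=0 (border '')
j=6 s[j]='c': π[6]=0 (border '')
j=7 s[j]='a': π[7]=1 (border 'a')
j=8 s[j]='d': k: 1→0; π[8]=0 (border '')
j=9 s[j]='c': π[9]=0 (border '')
j=10 s[j]='d': π[10]=0 (border '')
j=11 s[j]='d': π[11]=0 (border '')
j=12 s[j]='e': π[12]=0 (border '')
j=13 s[j]='a': π[13]=1 (border 'a')
j=14 s[j]='a': π[14]=2 (border 'aa')
j=15 s[j]='a': k: 2→1; π[15]=2 (border 'aa')
j=16 s[j]='f': k: 2→1→0; π[16]=0 (border '')
j=17 s[j]='f': π[17]=0 (border '')
j=18 s[j]='e': π[18]=0 (border '')
j=19 s[j]='d': π[19]=0 (border '')
j=20 s[j]='c': π[20]=0 (border '')
j=21 s[j]='a': π[21]=1 (border 'a')
j=22 s[j]='b': k: 1→0; π[22]=0 (border '')
j=23 s[j]='c': π[23]=0 (border '')
j=24 s[j]='b': π[24]=0 (border '')
j=25 s[j]='b': π[25]=0 (border '')
j=26 s[j]='f': π[26]=0 (border '')
j=27 s[j]='d': π[27]=0 (border '')
j=28 s[j]='c': π[28]=0 (border '')
j=29 s[j]='b': π[29]=0 (border '')
j=30 s[j]='a': π[30]=1 (border 'a')
j=31 s[j]='c': k: 1→0; π[31]=0 (border '')
j=32 s[j]='b': π[32]=0 (border '')
j=33 s[j]='f': π[33]=0 (border '')
j=34 s[j]='f': π[34]=0 (border '')
j=35 s[j]='f': π[35]=0 (border '')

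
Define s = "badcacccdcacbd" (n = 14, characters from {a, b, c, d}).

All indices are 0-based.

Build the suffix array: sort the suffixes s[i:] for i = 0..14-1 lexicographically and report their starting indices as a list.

rank→(start, suffix):
  0 → (10, 'acbd')
  1 → (4, 'acccdcacbd')
  2 → (1, 'adcacccdcacbd')
  3 → (0, 'badcacccdcacbd')
  4 → (12, 'bd')
  5 → (9, 'cacbd')
  6 → (3, 'cacccdcacbd')
  7 → (11, 'cbd')
  8 → (5, 'cccdcacbd')
  9 → (6, 'ccdcacbd')
  10 → (7, 'cdcacbd')
  11 → (13, 'd')
  12 → (8, 'dcacbd')
  13 → (2, 'dcacccdcacbd')

[10, 4, 1, 0, 12, 9, 3, 11, 5, 6, 7, 13, 8, 2]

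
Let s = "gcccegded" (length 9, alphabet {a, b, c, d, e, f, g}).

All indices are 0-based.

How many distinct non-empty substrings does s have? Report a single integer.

39

rank→(start, suffix):
  0 → (1, 'cccegded')
  1 → (2, 'ccegded')
  2 → (3, 'cegded')
  3 → (8, 'd')
  4 → (6, 'ded')
  5 → (7, 'ed')
  6 → (4, 'egded')
  7 → (0, 'gcccegded')
  8 → (5, 'gded')

SA = [1, 2, 3, 8, 6, 7, 4, 0, 5]
rank  pair      lcp
   1  s[1:],s[2:]  2  'cc'
   2  s[2:],s[3:]  1  'c'
   3  s[3:],s[8:]  0  ''
   4  s[8:],s[6:]  1  'd'
   5  s[6:],s[7:]  0  ''
   6  s[7:],s[4:]  1  'e'
   7  s[4:],s[0:]  0  ''
   8  s[0:],s[5:]  1  'g'

n(n+1)/2 = 9·10/2 = 45
Σ LCP = 0 + 2 + 1 + 0 + 1 + 0 + 1 + 0 + 1 = 6
distinct = 45 − 6 = 39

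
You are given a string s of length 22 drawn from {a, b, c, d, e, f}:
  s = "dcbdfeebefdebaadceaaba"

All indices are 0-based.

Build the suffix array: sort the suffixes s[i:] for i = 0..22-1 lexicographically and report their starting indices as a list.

rank | idx | suffix
   0 |  21 | a
   1 |  18 | aaba
   2 |  13 | aadceaaba
   3 |  19 | aba
   4 |  14 | adceaaba
   5 |  20 | ba
   6 |  12 | baadceaaba
   7 |   2 | bdfeebefdebaadceaaba
   8 |   7 | befdebaadceaaba
   9 |   1 | cbdfeebefdebaadceaaba
  10 |  16 | ceaaba
  11 |   0 | dcbdfeebefdebaadceaaba
  12 |  15 | dceaaba
  13 |  10 | debaadceaaba
  14 |   3 | dfeebefdebaadceaaba
  15 |  17 | eaaba
  16 |  11 | ebaadceaaba
  17 |   6 | ebefdebaadceaaba
  18 |   5 | eebefdebaadceaaba
  19 |   8 | efdebaadceaaba
  20 |   9 | fdebaadceaaba
  21 |   4 | feebefdebaadceaaba

[21, 18, 13, 19, 14, 20, 12, 2, 7, 1, 16, 0, 15, 10, 3, 17, 11, 6, 5, 8, 9, 4]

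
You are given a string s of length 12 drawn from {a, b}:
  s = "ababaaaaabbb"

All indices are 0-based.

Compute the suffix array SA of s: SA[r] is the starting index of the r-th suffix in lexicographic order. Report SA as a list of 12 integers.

[4, 5, 6, 7, 2, 0, 8, 11, 3, 1, 10, 9]

rank→(start, suffix):
  0 → (4, 'aaaaabbb')
  1 → (5, 'aaaabbb')
  2 → (6, 'aaabbb')
  3 → (7, 'aabbb')
  4 → (2, 'abaaaaabbb')
  5 → (0, 'ababaaaaabbb')
  6 → (8, 'abbb')
  7 → (11, 'b')
  8 → (3, 'baaaaabbb')
  9 → (1, 'babaaaaabbb')
  10 → (10, 'bb')
  11 → (9, 'bbb')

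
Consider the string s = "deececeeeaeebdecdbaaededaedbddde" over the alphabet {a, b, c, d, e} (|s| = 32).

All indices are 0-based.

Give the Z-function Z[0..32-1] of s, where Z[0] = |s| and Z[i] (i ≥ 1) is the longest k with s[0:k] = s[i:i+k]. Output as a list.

Z[0]=32
i=1: i≥r, start 0; Z[1]=0
i=2: i≥r, start 0; Z[2]=0
i=3: i≥r, start 0; Z[3]=0
i=4: i≥r, start 0; Z[4]=0
i=5: i≥r, start 0; Z[5]=0
i=6: i≥r, start 0; Z[6]=0
i=7: i≥r, start 0; Z[7]=0
i=8: i≥r, start 0; Z[8]=0
i=9: i≥r, start 0; Z[9]=0
i=10: i≥r, start 0; Z[10]=0
i=11: i≥r, start 0; Z[11]=0
i=12: i≥r, start 0; Z[12]=0
i=13: i≥r, start 0; Z[13]=2 grow→box=[13,15)
i=14: min(r-i=1, Z[1]=0)=0; Z[14]=0
i=15: i≥r, start 0; Z[15]=0
i=16: i≥r, start 0; Z[16]=1 grow→box=[16,17)
i=17: i≥r, start 0; Z[17]=0
i=18: i≥r, start 0; Z[18]=0
i=19: i≥r, start 0; Z[19]=0
i=20: i≥r, start 0; Z[20]=0
i=21: i≥r, start 0; Z[21]=2 grow→box=[21,23)
i=22: min(r-i=1, Z[1]=0)=0; Z[22]=0
i=23: i≥r, start 0; Z[23]=1 grow→box=[23,24)
i=24: i≥r, start 0; Z[24]=0
i=25: i≥r, start 0; Z[25]=0
i=26: i≥r, start 0; Z[26]=1 grow→box=[26,27)
i=27: i≥r, start 0; Z[27]=0
i=28: i≥r, start 0; Z[28]=1 grow→box=[28,29)
i=29: i≥r, start 0; Z[29]=1 grow→box=[29,30)
i=30: i≥r, start 0; Z[30]=2 grow→box=[30,32)
i=31: min(r-i=1, Z[1]=0)=0; Z[31]=0

[32, 0, 0, 0, 0, 0, 0, 0, 0, 0, 0, 0, 0, 2, 0, 0, 1, 0, 0, 0, 0, 2, 0, 1, 0, 0, 1, 0, 1, 1, 2, 0]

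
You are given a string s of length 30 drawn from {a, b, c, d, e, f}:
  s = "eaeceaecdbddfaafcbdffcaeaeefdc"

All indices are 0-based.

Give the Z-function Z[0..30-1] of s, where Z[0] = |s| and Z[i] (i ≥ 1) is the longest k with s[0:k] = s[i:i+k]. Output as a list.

Z[0]=30
i=1: outside box; Z[1]=0
i=2: outside box; Z[2]=1 grow→box=[2,3)
i=3: outside box; Z[3]=0
i=4: outside box; Z[4]=4 grow→box=[4,8)
i=5: min(r-i=3, Z[1]=0)=0; Z[5]=0
i=6: min(r-i=2, Z[2]=1)=1; Z[6]=1
i=7: min(r-i=1, Z[3]=0)=0; Z[7]=0
i=8: outside box; Z[8]=0
i=9: outside box; Z[9]=0
i=10: outside box; Z[10]=0
i=11: outside box; Z[11]=0
i=12: outside box; Z[12]=0
i=13: outside box; Z[13]=0
i=14: outside box; Z[14]=0
i=15: outside box; Z[15]=0
i=16: outside box; Z[16]=0
i=17: outside box; Z[17]=0
i=18: outside box; Z[18]=0
i=19: outside box; Z[19]=0
i=20: outside box; Z[20]=0
i=21: outside box; Z[21]=0
i=22: outside box; Z[22]=0
i=23: outside box; Z[23]=3 grow→box=[23,26)
i=24: min(r-i=2, Z[1]=0)=0; Z[24]=0
i=25: min(r-i=1, Z[2]=1)=1; Z[25]=1
i=26: outside box; Z[26]=1 grow→box=[26,27)
i=27: outside box; Z[27]=0
i=28: outside box; Z[28]=0
i=29: outside box; Z[29]=0

[30, 0, 1, 0, 4, 0, 1, 0, 0, 0, 0, 0, 0, 0, 0, 0, 0, 0, 0, 0, 0, 0, 0, 3, 0, 1, 1, 0, 0, 0]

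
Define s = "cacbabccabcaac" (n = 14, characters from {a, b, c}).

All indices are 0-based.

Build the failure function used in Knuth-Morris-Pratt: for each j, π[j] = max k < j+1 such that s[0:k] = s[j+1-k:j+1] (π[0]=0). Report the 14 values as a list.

π[0] = 0
j=1 s[j]='a': π[1]=0 (border '')
j=2 s[j]='c': π[2]=1 (border 'c')
j=3 s[j]='b': k: 1→0; π[3]=0 (border '')
j=4 s[j]='a': π[4]=0 (border '')
j=5 s[j]='b': π[5]=0 (border '')
j=6 s[j]='c': π[6]=1 (border 'c')
j=7 s[j]='c': k: 1→0; π[7]=1 (border 'c')
j=8 s[j]='a': π[8]=2 (border 'ca')
j=9 s[j]='b': k: 2→0; π[9]=0 (border '')
j=10 s[j]='c': π[10]=1 (border 'c')
j=11 s[j]='a': π[11]=2 (border 'ca')
j=12 s[j]='a': k: 2→0; π[12]=0 (border '')
j=13 s[j]='c': π[13]=1 (border 'c')

[0, 0, 1, 0, 0, 0, 1, 1, 2, 0, 1, 2, 0, 1]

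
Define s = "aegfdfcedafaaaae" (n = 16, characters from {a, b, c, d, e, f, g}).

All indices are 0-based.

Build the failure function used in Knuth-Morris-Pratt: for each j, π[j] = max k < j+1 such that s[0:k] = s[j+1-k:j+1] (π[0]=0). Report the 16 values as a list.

π[0] = 0
j=1 s[j]='e': π[1]=0 (border '')
j=2 s[j]='g': π[2]=0 (border '')
j=3 s[j]='f': π[3]=0 (border '')
j=4 s[j]='d': π[4]=0 (border '')
j=5 s[j]='f': π[5]=0 (border '')
j=6 s[j]='c': π[6]=0 (border '')
j=7 s[j]='e': π[7]=0 (border '')
j=8 s[j]='d': π[8]=0 (border '')
j=9 s[j]='a': π[9]=1 (border 'a')
j=10 s[j]='f': k: 1→0; π[10]=0 (border '')
j=11 s[j]='a': π[11]=1 (border 'a')
j=12 s[j]='a': k: 1→0; π[12]=1 (border 'a')
j=13 s[j]='a': k: 1→0; π[13]=1 (border 'a')
j=14 s[j]='a': k: 1→0; π[14]=1 (border 'a')
j=15 s[j]='e': π[15]=2 (border 'ae')

[0, 0, 0, 0, 0, 0, 0, 0, 0, 1, 0, 1, 1, 1, 1, 2]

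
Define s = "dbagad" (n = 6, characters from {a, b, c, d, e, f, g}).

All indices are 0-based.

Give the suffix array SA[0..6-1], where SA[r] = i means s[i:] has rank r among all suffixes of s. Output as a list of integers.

[4, 2, 1, 5, 0, 3]

rank | idx | suffix
   0 |   4 | ad
   1 |   2 | agad
   2 |   1 | bagad
   3 |   5 | d
   4 |   0 | dbagad
   5 |   3 | gad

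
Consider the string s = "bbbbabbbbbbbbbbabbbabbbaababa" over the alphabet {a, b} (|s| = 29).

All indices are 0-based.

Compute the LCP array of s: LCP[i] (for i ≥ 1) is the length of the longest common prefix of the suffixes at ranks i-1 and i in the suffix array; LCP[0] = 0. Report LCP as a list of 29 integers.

[0, 1, 1, 3, 2, 5, 4, 0, 2, 2, 3, 6, 5, 1, 3, 7, 6, 2, 4, 8, 7, 3, 8, 4, 5, 6, 7, 8, 9]

rank→(start, suffix):
  0 → (28, 'a')
  1 → (23, 'aababa')
  2 → (26, 'aba')
  3 → (24, 'ababa')
  4 → (19, 'abbbaababa')
  5 → (15, 'abbbabbbaababa')
  6 → (4, 'abbbbbbbbbbabbbabbbaababa')
  7 → (27, 'ba')
  8 → (22, 'baababa')
  9 → (25, 'baba')
  10 → (18, 'babbbaababa')
  11 → (14, 'babbbabbbaababa')
  12 → (3, 'babbbbbbbbbbabbbabbbaababa')
  13 → (21, 'bbaababa')
  14 → (17, 'bbabbbaababa')
  15 → (13, 'bbabbbabbbaababa')
  16 → (2, 'bbabbbbbbbbbbabbbabbbaababa')
  17 → (20, 'bbbaababa')
  18 → (16, 'bbbabbbaababa')
  19 → (12, 'bbbabbbabbbaababa')
  20 → (1, 'bbbabbbbbbbbbbabbbabbbaababa')
  21 → (11, 'bbbbabbbabbbaababa')
  22 → (0, 'bbbbabbbbbbbbbbabbbabbbaababa')
  23 → (10, 'bbbbbabbbabbbaababa')
  24 → (9, 'bbbbbbabbbabbbaababa')
  25 → (8, 'bbbbbbbabbbabbbaababa')
  26 → (7, 'bbbbbbbbabbbabbbaababa')
  27 → (6, 'bbbbbbbbbabbbabbbaababa')
  28 → (5, 'bbbbbbbbbbabbbabbbaababa')

SA = [28, 23, 26, 24, 19, 15, 4, 27, 22, 25, 18, 14, 3, 21, 17, 13, 2, 20, 16, 12, 1, 11, 0, 10, 9, 8, 7, 6, 5]
i: (SA[i-1],SA[i]) lcp shared
  1: (28,23) 1 'a'
  2: (23,26) 1 'a'
  3: (26,24) 3 'aba'
  4: (24,19) 2 'ab'
  5: (19,15) 5 'abbba'
  6: (15,4) 4 'abbb'
  7: (4,27) 0 ''
  8: (27,22) 2 'ba'
  9: (22,25) 2 'ba'
  10: (25,18) 3 'bab'
  11: (18,14) 6 'babbba'
  12: (14,3) 5 'babbb'
  13: (3,21) 1 'b'
  14: (21,17) 3 'bba'
  15: (17,13) 7 'bbabbba'
  16: (13,2) 6 'bbabbb'
  17: (2,20) 2 'bb'
  18: (20,16) 4 'bbba'
  19: (16,12) 8 'bbbabbba'
  20: (12,1) 7 'bbbabbb'
  21: (1,11) 3 'bbb'
  22: (11,0) 8 'bbbbabbb'
  23: (0,10) 4 'bbbb'
  24: (10,9) 5 'bbbbb'
  25: (9,8) 6 'bbbbbb'
  26: (8,7) 7 'bbbbbbb'
  27: (7,6) 8 'bbbbbbbb'
  28: (6,5) 9 'bbbbbbbbb'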